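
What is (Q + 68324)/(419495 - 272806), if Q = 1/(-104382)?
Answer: 7131795767/15311691198 ≈ 0.46577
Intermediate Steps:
Q = -1/104382 ≈ -9.5802e-6
(Q + 68324)/(419495 - 272806) = (-1/104382 + 68324)/(419495 - 272806) = (7131795767/104382)/146689 = (7131795767/104382)*(1/146689) = 7131795767/15311691198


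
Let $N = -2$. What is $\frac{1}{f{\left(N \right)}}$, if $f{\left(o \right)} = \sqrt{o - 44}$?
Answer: $- \frac{i \sqrt{46}}{46} \approx - 0.14744 i$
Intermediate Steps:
$f{\left(o \right)} = \sqrt{-44 + o}$
$\frac{1}{f{\left(N \right)}} = \frac{1}{\sqrt{-44 - 2}} = \frac{1}{\sqrt{-46}} = \frac{1}{i \sqrt{46}} = - \frac{i \sqrt{46}}{46}$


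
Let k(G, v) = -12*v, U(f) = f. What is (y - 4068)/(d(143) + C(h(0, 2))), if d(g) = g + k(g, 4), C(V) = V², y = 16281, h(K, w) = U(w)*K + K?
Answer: 12213/95 ≈ 128.56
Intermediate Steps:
h(K, w) = K + K*w (h(K, w) = w*K + K = K*w + K = K + K*w)
d(g) = -48 + g (d(g) = g - 12*4 = g - 48 = -48 + g)
(y - 4068)/(d(143) + C(h(0, 2))) = (16281 - 4068)/((-48 + 143) + (0*(1 + 2))²) = 12213/(95 + (0*3)²) = 12213/(95 + 0²) = 12213/(95 + 0) = 12213/95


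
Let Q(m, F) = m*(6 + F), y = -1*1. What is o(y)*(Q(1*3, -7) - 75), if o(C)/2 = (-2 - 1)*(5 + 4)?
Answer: 4212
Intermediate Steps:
y = -1
o(C) = -54 (o(C) = 2*((-2 - 1)*(5 + 4)) = 2*(-3*9) = 2*(-27) = -54)
o(y)*(Q(1*3, -7) - 75) = -54*((1*3)*(6 - 7) - 75) = -54*(3*(-1) - 75) = -54*(-3 - 75) = -54*(-78) = 4212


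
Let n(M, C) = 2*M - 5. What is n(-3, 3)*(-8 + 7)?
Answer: 11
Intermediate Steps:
n(M, C) = -5 + 2*M
n(-3, 3)*(-8 + 7) = (-5 + 2*(-3))*(-8 + 7) = (-5 - 6)*(-1) = -11*(-1) = 11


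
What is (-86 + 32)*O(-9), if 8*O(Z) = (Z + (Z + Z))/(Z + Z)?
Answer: -81/8 ≈ -10.125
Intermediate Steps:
O(Z) = 3/16 (O(Z) = ((Z + (Z + Z))/(Z + Z))/8 = ((Z + 2*Z)/((2*Z)))/8 = ((3*Z)*(1/(2*Z)))/8 = (⅛)*(3/2) = 3/16)
(-86 + 32)*O(-9) = (-86 + 32)*(3/16) = -54*3/16 = -81/8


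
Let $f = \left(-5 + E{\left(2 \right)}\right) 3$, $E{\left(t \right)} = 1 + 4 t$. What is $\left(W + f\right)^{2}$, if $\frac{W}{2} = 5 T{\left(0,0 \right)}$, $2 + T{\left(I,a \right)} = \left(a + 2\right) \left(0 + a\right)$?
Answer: $64$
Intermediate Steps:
$T{\left(I,a \right)} = -2 + a \left(2 + a\right)$ ($T{\left(I,a \right)} = -2 + \left(a + 2\right) \left(0 + a\right) = -2 + \left(2 + a\right) a = -2 + a \left(2 + a\right)$)
$f = 12$ ($f = \left(-5 + \left(1 + 4 \cdot 2\right)\right) 3 = \left(-5 + \left(1 + 8\right)\right) 3 = \left(-5 + 9\right) 3 = 4 \cdot 3 = 12$)
$W = -20$ ($W = 2 \cdot 5 \left(-2 + 0^{2} + 2 \cdot 0\right) = 2 \cdot 5 \left(-2 + 0 + 0\right) = 2 \cdot 5 \left(-2\right) = 2 \left(-10\right) = -20$)
$\left(W + f\right)^{2} = \left(-20 + 12\right)^{2} = \left(-8\right)^{2} = 64$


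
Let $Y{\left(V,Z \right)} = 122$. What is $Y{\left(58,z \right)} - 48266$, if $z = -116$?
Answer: $-48144$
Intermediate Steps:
$Y{\left(58,z \right)} - 48266 = 122 - 48266 = -48144$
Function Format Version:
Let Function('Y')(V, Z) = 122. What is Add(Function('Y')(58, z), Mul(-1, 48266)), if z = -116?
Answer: -48144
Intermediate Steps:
Add(Function('Y')(58, z), Mul(-1, 48266)) = Add(122, Mul(-1, 48266)) = Add(122, -48266) = -48144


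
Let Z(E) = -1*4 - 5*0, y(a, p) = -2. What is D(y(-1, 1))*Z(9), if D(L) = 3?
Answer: -12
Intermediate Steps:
Z(E) = -4 (Z(E) = -4 + 0 = -4)
D(y(-1, 1))*Z(9) = 3*(-4) = -12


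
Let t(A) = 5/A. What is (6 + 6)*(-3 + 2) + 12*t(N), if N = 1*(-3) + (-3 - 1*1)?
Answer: -144/7 ≈ -20.571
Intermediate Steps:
N = -7 (N = -3 + (-3 - 1) = -3 - 4 = -7)
(6 + 6)*(-3 + 2) + 12*t(N) = (6 + 6)*(-3 + 2) + 12*(5/(-7)) = 12*(-1) + 12*(5*(-⅐)) = -12 + 12*(-5/7) = -12 - 60/7 = -144/7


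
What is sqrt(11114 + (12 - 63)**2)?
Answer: sqrt(13715) ≈ 117.11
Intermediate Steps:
sqrt(11114 + (12 - 63)**2) = sqrt(11114 + (-51)**2) = sqrt(11114 + 2601) = sqrt(13715)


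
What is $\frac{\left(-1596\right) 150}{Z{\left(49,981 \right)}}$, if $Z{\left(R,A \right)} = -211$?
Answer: $\frac{239400}{211} \approx 1134.6$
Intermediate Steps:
$\frac{\left(-1596\right) 150}{Z{\left(49,981 \right)}} = \frac{\left(-1596\right) 150}{-211} = \left(-239400\right) \left(- \frac{1}{211}\right) = \frac{239400}{211}$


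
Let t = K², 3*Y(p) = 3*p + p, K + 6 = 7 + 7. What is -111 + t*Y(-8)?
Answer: -2381/3 ≈ -793.67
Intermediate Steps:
K = 8 (K = -6 + (7 + 7) = -6 + 14 = 8)
Y(p) = 4*p/3 (Y(p) = (3*p + p)/3 = (4*p)/3 = 4*p/3)
t = 64 (t = 8² = 64)
-111 + t*Y(-8) = -111 + 64*((4/3)*(-8)) = -111 + 64*(-32/3) = -111 - 2048/3 = -2381/3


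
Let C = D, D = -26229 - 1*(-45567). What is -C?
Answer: -19338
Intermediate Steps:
D = 19338 (D = -26229 + 45567 = 19338)
C = 19338
-C = -1*19338 = -19338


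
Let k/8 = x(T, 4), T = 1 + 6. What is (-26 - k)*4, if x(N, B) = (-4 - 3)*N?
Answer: 1464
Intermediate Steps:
T = 7
x(N, B) = -7*N
k = -392 (k = 8*(-7*7) = 8*(-49) = -392)
(-26 - k)*4 = (-26 - 1*(-392))*4 = (-26 + 392)*4 = 366*4 = 1464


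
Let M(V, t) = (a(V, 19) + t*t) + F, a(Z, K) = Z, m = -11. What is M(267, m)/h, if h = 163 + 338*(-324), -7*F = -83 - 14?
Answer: -2813/765443 ≈ -0.0036750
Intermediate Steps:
F = 97/7 (F = -(-83 - 14)/7 = -1/7*(-97) = 97/7 ≈ 13.857)
h = -109349 (h = 163 - 109512 = -109349)
M(V, t) = 97/7 + V + t**2 (M(V, t) = (V + t*t) + 97/7 = (V + t**2) + 97/7 = 97/7 + V + t**2)
M(267, m)/h = (97/7 + 267 + (-11)**2)/(-109349) = (97/7 + 267 + 121)*(-1/109349) = (2813/7)*(-1/109349) = -2813/765443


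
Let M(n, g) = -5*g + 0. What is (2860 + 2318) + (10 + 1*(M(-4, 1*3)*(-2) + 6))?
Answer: 5224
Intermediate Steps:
M(n, g) = -5*g
(2860 + 2318) + (10 + 1*(M(-4, 1*3)*(-2) + 6)) = (2860 + 2318) + (10 + 1*(-5*3*(-2) + 6)) = 5178 + (10 + 1*(-5*3*(-2) + 6)) = 5178 + (10 + 1*(-15*(-2) + 6)) = 5178 + (10 + 1*(30 + 6)) = 5178 + (10 + 1*36) = 5178 + (10 + 36) = 5178 + 46 = 5224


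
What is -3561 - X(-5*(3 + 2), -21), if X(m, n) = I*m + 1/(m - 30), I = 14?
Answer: -176604/55 ≈ -3211.0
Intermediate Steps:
X(m, n) = 1/(-30 + m) + 14*m (X(m, n) = 14*m + 1/(m - 30) = 14*m + 1/(-30 + m) = 1/(-30 + m) + 14*m)
-3561 - X(-5*(3 + 2), -21) = -3561 - (1 - (-2100)*(3 + 2) + 14*(-5*(3 + 2))²)/(-30 - 5*(3 + 2)) = -3561 - (1 - (-2100)*5 + 14*(-5*5)²)/(-30 - 5*5) = -3561 - (1 - 420*(-25) + 14*(-25)²)/(-30 - 25) = -3561 - (1 + 10500 + 14*625)/(-55) = -3561 - (-1)*(1 + 10500 + 8750)/55 = -3561 - (-1)*19251/55 = -3561 - 1*(-19251/55) = -3561 + 19251/55 = -176604/55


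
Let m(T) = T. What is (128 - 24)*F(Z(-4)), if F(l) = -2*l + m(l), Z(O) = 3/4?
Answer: -78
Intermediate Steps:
Z(O) = ¾ (Z(O) = 3*(¼) = ¾)
F(l) = -l (F(l) = -2*l + l = -l)
(128 - 24)*F(Z(-4)) = (128 - 24)*(-1*¾) = 104*(-¾) = -78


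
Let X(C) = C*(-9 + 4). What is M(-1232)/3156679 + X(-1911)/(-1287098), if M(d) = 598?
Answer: -1546967539/213839748818 ≈ -0.0072342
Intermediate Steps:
X(C) = -5*C (X(C) = C*(-5) = -5*C)
M(-1232)/3156679 + X(-1911)/(-1287098) = 598/3156679 - 5*(-1911)/(-1287098) = 598*(1/3156679) + 9555*(-1/1287098) = 598/3156679 - 9555/1287098 = -1546967539/213839748818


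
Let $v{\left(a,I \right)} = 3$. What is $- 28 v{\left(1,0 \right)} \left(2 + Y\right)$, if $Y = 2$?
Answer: $-336$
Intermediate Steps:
$- 28 v{\left(1,0 \right)} \left(2 + Y\right) = - 28 \cdot 3 \left(2 + 2\right) = - 28 \cdot 3 \cdot 4 = \left(-28\right) 12 = -336$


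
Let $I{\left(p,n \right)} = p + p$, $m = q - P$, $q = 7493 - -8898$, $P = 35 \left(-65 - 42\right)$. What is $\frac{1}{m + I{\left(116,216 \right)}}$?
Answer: $\frac{1}{20368} \approx 4.9097 \cdot 10^{-5}$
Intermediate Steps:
$P = -3745$ ($P = 35 \left(-107\right) = -3745$)
$q = 16391$ ($q = 7493 + 8898 = 16391$)
$m = 20136$ ($m = 16391 - -3745 = 16391 + 3745 = 20136$)
$I{\left(p,n \right)} = 2 p$
$\frac{1}{m + I{\left(116,216 \right)}} = \frac{1}{20136 + 2 \cdot 116} = \frac{1}{20136 + 232} = \frac{1}{20368}$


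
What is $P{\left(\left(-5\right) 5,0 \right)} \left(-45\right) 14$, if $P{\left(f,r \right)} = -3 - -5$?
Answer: $-1260$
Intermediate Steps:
$P{\left(f,r \right)} = 2$ ($P{\left(f,r \right)} = -3 + 5 = 2$)
$P{\left(\left(-5\right) 5,0 \right)} \left(-45\right) 14 = 2 \left(-45\right) 14 = \left(-90\right) 14 = -1260$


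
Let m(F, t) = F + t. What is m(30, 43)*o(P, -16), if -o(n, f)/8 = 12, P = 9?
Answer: -7008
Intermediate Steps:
o(n, f) = -96 (o(n, f) = -8*12 = -96)
m(30, 43)*o(P, -16) = (30 + 43)*(-96) = 73*(-96) = -7008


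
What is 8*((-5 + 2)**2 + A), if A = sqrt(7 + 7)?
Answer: 72 + 8*sqrt(14) ≈ 101.93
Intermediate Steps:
A = sqrt(14) ≈ 3.7417
8*((-5 + 2)**2 + A) = 8*((-5 + 2)**2 + sqrt(14)) = 8*((-3)**2 + sqrt(14)) = 8*(9 + sqrt(14)) = 72 + 8*sqrt(14)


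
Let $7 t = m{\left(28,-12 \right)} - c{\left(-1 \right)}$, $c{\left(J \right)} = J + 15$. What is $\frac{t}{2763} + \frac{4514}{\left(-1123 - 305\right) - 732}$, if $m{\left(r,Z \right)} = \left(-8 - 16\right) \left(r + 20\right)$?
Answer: $- \frac{4990213}{2320920} \approx -2.1501$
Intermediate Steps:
$c{\left(J \right)} = 15 + J$
$m{\left(r,Z \right)} = -480 - 24 r$ ($m{\left(r,Z \right)} = - 24 \left(20 + r\right) = -480 - 24 r$)
$t = - \frac{1166}{7}$ ($t = \frac{\left(-480 - 672\right) - \left(15 - 1\right)}{7} = \frac{\left(-480 - 672\right) - 14}{7} = \frac{-1152 - 14}{7} = \frac{1}{7} \left(-1166\right) = - \frac{1166}{7} \approx -166.57$)
$\frac{t}{2763} + \frac{4514}{\left(-1123 - 305\right) - 732} = - \frac{1166}{7 \cdot 2763} + \frac{4514}{\left(-1123 - 305\right) - 732} = \left(- \frac{1166}{7}\right) \frac{1}{2763} + \frac{4514}{\left(-1123 - 305\right) - 732} = - \frac{1166}{19341} + \frac{4514}{-1428 - 732} = - \frac{1166}{19341} + \frac{4514}{-2160} = - \frac{1166}{19341} + 4514 \left(- \frac{1}{2160}\right) = - \frac{1166}{19341} - \frac{2257}{1080} = - \frac{4990213}{2320920}$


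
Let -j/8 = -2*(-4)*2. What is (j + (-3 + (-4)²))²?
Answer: 13225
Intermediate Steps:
j = -128 (j = -8*(-2*(-4))*2 = -64*2 = -8*16 = -128)
(j + (-3 + (-4)²))² = (-128 + (-3 + (-4)²))² = (-128 + (-3 + 16))² = (-128 + 13)² = (-115)² = 13225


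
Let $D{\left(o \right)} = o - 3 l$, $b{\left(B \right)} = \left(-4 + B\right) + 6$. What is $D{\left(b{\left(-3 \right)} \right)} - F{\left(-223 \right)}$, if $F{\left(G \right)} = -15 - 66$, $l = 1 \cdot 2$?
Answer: $74$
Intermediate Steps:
$l = 2$
$F{\left(G \right)} = -81$ ($F{\left(G \right)} = -15 - 66 = -81$)
$b{\left(B \right)} = 2 + B$
$D{\left(o \right)} = -6 + o$ ($D{\left(o \right)} = o - 6 = -6 + o$)
$D{\left(b{\left(-3 \right)} \right)} - F{\left(-223 \right)} = \left(-6 + \left(2 - 3\right)\right) - -81 = \left(-6 - 1\right) + 81 = -7 + 81 = 74$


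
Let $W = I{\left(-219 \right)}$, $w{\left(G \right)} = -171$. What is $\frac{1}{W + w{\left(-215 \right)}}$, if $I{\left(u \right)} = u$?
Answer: $- \frac{1}{390} \approx -0.0025641$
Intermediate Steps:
$W = -219$
$\frac{1}{W + w{\left(-215 \right)}} = \frac{1}{-219 - 171} = \frac{1}{-390} = - \frac{1}{390}$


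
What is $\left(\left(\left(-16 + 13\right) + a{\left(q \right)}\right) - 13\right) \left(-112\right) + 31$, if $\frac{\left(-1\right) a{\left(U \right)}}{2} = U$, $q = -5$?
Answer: $703$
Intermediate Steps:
$a{\left(U \right)} = - 2 U$
$\left(\left(\left(-16 + 13\right) + a{\left(q \right)}\right) - 13\right) \left(-112\right) + 31 = \left(\left(\left(-16 + 13\right) - -10\right) - 13\right) \left(-112\right) + 31 = \left(\left(-3 + 10\right) - 13\right) \left(-112\right) + 31 = \left(7 - 13\right) \left(-112\right) + 31 = \left(-6\right) \left(-112\right) + 31 = 672 + 31 = 703$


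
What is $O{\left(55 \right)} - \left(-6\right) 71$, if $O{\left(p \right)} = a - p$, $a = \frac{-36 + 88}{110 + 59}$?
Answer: $\frac{4827}{13} \approx 371.31$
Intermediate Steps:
$a = \frac{4}{13}$ ($a = \frac{52}{169} = 52 \cdot \frac{1}{169} = \frac{4}{13} \approx 0.30769$)
$O{\left(p \right)} = \frac{4}{13} - p$
$O{\left(55 \right)} - \left(-6\right) 71 = \left(\frac{4}{13} - 55\right) - \left(-6\right) 71 = \left(\frac{4}{13} - 55\right) - -426 = - \frac{711}{13} + 426 = \frac{4827}{13}$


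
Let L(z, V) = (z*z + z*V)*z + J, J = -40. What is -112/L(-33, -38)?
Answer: 112/77359 ≈ 0.0014478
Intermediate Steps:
L(z, V) = -40 + z*(z² + V*z) (L(z, V) = (z*z + z*V)*z - 40 = (z² + V*z)*z - 40 = z*(z² + V*z) - 40 = -40 + z*(z² + V*z))
-112/L(-33, -38) = -112/(-40 + (-33)³ - 38*(-33)²) = -112/(-40 - 35937 - 38*1089) = -112/(-40 - 35937 - 41382) = -112/(-77359) = -112*(-1/77359) = 112/77359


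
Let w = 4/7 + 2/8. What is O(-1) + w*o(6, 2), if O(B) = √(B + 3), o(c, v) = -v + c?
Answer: 23/7 + √2 ≈ 4.6999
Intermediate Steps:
w = 23/28 (w = 4*(⅐) + 2*(⅛) = 4/7 + ¼ = 23/28 ≈ 0.82143)
o(c, v) = c - v
O(B) = √(3 + B)
O(-1) + w*o(6, 2) = √(3 - 1) + 23*(6 - 1*2)/28 = √2 + 23*(6 - 2)/28 = √2 + (23/28)*4 = √2 + 23/7 = 23/7 + √2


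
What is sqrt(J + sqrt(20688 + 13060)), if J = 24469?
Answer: sqrt(24469 + 2*sqrt(8437)) ≈ 157.01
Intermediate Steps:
sqrt(J + sqrt(20688 + 13060)) = sqrt(24469 + sqrt(20688 + 13060)) = sqrt(24469 + sqrt(33748)) = sqrt(24469 + 2*sqrt(8437))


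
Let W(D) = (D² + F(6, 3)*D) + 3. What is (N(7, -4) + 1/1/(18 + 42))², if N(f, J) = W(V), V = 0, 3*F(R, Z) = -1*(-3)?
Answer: 3969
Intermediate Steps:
F(R, Z) = 1 (F(R, Z) = (-1*(-3))/3 = (⅓)*3 = 1)
W(D) = 3 + D + D² (W(D) = (D² + 1*D) + 3 = (D² + D) + 3 = (D + D²) + 3 = 3 + D + D²)
N(f, J) = 3 (N(f, J) = 3 + 0 + 0² = 3 + 0 + 0 = 3)
(N(7, -4) + 1/1/(18 + 42))² = (3 + 1/1/(18 + 42))² = (3 + 1/1/60)² = (3 + 1/(1/60))² = (3 + 1*60)² = (3 + 60)² = 63² = 3969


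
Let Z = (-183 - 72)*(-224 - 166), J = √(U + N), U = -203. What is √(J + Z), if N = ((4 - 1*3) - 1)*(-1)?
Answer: √(99450 + I*√203) ≈ 315.36 + 0.023*I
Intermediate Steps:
N = 0 (N = ((4 - 3) - 1)*(-1) = (1 - 1)*(-1) = 0*(-1) = 0)
J = I*√203 (J = √(-203 + 0) = √(-203) = I*√203 ≈ 14.248*I)
Z = 99450 (Z = -255*(-390) = 99450)
√(J + Z) = √(I*√203 + 99450) = √(99450 + I*√203)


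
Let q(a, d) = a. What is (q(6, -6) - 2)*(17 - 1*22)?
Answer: -20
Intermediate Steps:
(q(6, -6) - 2)*(17 - 1*22) = (6 - 2)*(17 - 1*22) = 4*(17 - 22) = 4*(-5) = -20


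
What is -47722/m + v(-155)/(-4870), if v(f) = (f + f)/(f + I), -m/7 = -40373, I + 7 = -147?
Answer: -7190110667/42528151113 ≈ -0.16907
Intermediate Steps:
I = -154 (I = -7 - 147 = -154)
m = 282611 (m = -7*(-40373) = 282611)
v(f) = 2*f/(-154 + f) (v(f) = (f + f)/(f - 154) = (2*f)/(-154 + f) = 2*f/(-154 + f))
-47722/m + v(-155)/(-4870) = -47722/282611 + (2*(-155)/(-154 - 155))/(-4870) = -47722*1/282611 + (2*(-155)/(-309))*(-1/4870) = -47722/282611 + (2*(-155)*(-1/309))*(-1/4870) = -47722/282611 + (310/309)*(-1/4870) = -47722/282611 - 31/150483 = -7190110667/42528151113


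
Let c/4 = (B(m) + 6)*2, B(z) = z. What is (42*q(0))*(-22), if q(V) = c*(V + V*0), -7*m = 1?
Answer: 0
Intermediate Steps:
m = -⅐ (m = -⅐*1 = -⅐ ≈ -0.14286)
c = 328/7 (c = 4*((-⅐ + 6)*2) = 4*((41/7)*2) = 4*(82/7) = 328/7 ≈ 46.857)
q(V) = 328*V/7 (q(V) = 328*(V + V*0)/7 = 328*(V + 0)/7 = 328*V/7)
(42*q(0))*(-22) = (42*((328/7)*0))*(-22) = (42*0)*(-22) = 0*(-22) = 0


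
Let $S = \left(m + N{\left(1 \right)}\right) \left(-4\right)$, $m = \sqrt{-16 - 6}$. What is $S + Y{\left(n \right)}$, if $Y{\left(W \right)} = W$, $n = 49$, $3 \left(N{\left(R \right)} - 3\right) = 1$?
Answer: $\frac{107}{3} - 4 i \sqrt{22} \approx 35.667 - 18.762 i$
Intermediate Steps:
$N{\left(R \right)} = \frac{10}{3}$ ($N{\left(R \right)} = 3 + \frac{1}{3} \cdot 1 = 3 + \frac{1}{3} = \frac{10}{3}$)
$m = i \sqrt{22}$ ($m = \sqrt{-22} = i \sqrt{22} \approx 4.6904 i$)
$S = - \frac{40}{3} - 4 i \sqrt{22}$ ($S = \left(i \sqrt{22} + \frac{10}{3}\right) \left(-4\right) = \left(\frac{10}{3} + i \sqrt{22}\right) \left(-4\right) = - \frac{40}{3} - 4 i \sqrt{22} \approx -13.333 - 18.762 i$)
$S + Y{\left(n \right)} = \left(- \frac{40}{3} - 4 i \sqrt{22}\right) + 49 = \frac{107}{3} - 4 i \sqrt{22}$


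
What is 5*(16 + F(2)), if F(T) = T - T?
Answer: 80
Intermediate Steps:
F(T) = 0
5*(16 + F(2)) = 5*(16 + 0) = 5*16 = 80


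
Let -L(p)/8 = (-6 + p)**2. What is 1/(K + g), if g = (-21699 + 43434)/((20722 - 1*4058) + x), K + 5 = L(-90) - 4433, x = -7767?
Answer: -1271/99345881 ≈ -1.2794e-5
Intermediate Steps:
L(p) = -8*(-6 + p)**2
K = -78166 (K = -5 + (-8*(-6 - 90)**2 - 4433) = -5 + (-8*(-96)**2 - 4433) = -5 + (-8*9216 - 4433) = -5 + (-73728 - 4433) = -5 - 78161 = -78166)
g = 3105/1271 (g = (-21699 + 43434)/((20722 - 1*4058) - 7767) = 21735/((20722 - 4058) - 7767) = 21735/(16664 - 7767) = 21735/8897 = 21735*(1/8897) = 3105/1271 ≈ 2.4430)
1/(K + g) = 1/(-78166 + 3105/1271) = 1/(-99345881/1271) = -1271/99345881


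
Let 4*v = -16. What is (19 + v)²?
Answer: 225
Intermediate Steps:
v = -4 (v = (¼)*(-16) = -4)
(19 + v)² = (19 - 4)² = 15² = 225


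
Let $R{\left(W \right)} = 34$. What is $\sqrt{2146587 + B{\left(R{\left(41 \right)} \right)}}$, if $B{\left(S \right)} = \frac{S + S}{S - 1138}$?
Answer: $\frac{\sqrt{40879601655}}{138} \approx 1465.1$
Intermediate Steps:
$B{\left(S \right)} = \frac{2 S}{-1138 + S}$
$\sqrt{2146587 + B{\left(R{\left(41 \right)} \right)}} = \sqrt{2146587 + 2 \cdot 34 \frac{1}{-1138 + 34}} = \sqrt{2146587 + 2 \cdot 34 \frac{1}{-1104}} = \sqrt{2146587 + 2 \cdot 34 \left(- \frac{1}{1104}\right)} = \sqrt{2146587 - \frac{17}{276}} = \sqrt{\frac{592457995}{276}} = \frac{\sqrt{40879601655}}{138}$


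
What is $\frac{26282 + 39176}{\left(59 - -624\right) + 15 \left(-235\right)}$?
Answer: $- \frac{32729}{1421} \approx -23.032$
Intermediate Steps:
$\frac{26282 + 39176}{\left(59 - -624\right) + 15 \left(-235\right)} = \frac{65458}{\left(59 + 624\right) - 3525} = \frac{65458}{683 - 3525} = \frac{65458}{-2842} = 65458 \left(- \frac{1}{2842}\right) = - \frac{32729}{1421}$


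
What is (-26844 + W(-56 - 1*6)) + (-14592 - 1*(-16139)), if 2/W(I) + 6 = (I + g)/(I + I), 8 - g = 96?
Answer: -7513333/297 ≈ -25297.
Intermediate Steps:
g = -88 (g = 8 - 1*96 = 8 - 96 = -88)
W(I) = 2/(-6 + (-88 + I)/(2*I)) (W(I) = 2/(-6 + (I - 88)/(I + I)) = 2/(-6 + (-88 + I)/((2*I))) = 2/(-6 + (-88 + I)*(1/(2*I))) = 2/(-6 + (-88 + I)/(2*I)))
(-26844 + W(-56 - 1*6)) + (-14592 - 1*(-16139)) = (-26844 - 4*(-56 - 1*6)/(88 + 11*(-56 - 1*6))) + (-14592 - 1*(-16139)) = (-26844 - 4*(-56 - 6)/(88 + 11*(-56 - 6))) + (-14592 + 16139) = (-26844 - 4*(-62)/(88 + 11*(-62))) + 1547 = (-26844 - 4*(-62)/(88 - 682)) + 1547 = (-26844 - 4*(-62)/(-594)) + 1547 = (-26844 - 4*(-62)*(-1/594)) + 1547 = (-26844 - 124/297) + 1547 = -7972792/297 + 1547 = -7513333/297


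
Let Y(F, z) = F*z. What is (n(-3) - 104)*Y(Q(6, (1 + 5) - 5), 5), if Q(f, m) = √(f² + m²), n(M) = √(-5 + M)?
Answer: 10*√37*(-52 + I*√2) ≈ -3163.0 + 86.023*I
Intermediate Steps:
(n(-3) - 104)*Y(Q(6, (1 + 5) - 5), 5) = (√(-5 - 3) - 104)*(√(6² + ((1 + 5) - 5)²)*5) = (√(-8) - 104)*(√(36 + (6 - 5)²)*5) = (2*I*√2 - 104)*(√(36 + 1²)*5) = (-104 + 2*I*√2)*(√(36 + 1)*5) = (-104 + 2*I*√2)*(√37*5) = (-104 + 2*I*√2)*(5*√37) = 5*√37*(-104 + 2*I*√2)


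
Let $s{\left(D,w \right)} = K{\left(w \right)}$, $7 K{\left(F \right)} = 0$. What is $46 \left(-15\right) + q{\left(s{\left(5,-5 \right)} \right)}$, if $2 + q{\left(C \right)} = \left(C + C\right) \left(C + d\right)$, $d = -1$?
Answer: $-692$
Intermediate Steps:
$K{\left(F \right)} = 0$ ($K{\left(F \right)} = \frac{1}{7} \cdot 0 = 0$)
$s{\left(D,w \right)} = 0$
$q{\left(C \right)} = -2 + 2 C \left(-1 + C\right)$ ($q{\left(C \right)} = -2 + \left(C + C\right) \left(C - 1\right) = -2 + 2 C \left(-1 + C\right)$)
$46 \left(-15\right) + q{\left(s{\left(5,-5 \right)} \right)} = 46 \left(-15\right) - \left(2 - 2 \cdot 0^{2}\right) = -690 + \left(-2 + 0 + 2 \cdot 0\right) = -690 + \left(-2 + 0 + 0\right) = -690 - 2 = -692$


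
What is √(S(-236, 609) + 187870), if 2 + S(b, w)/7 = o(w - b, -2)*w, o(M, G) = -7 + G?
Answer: √149489 ≈ 386.64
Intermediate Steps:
S(b, w) = -14 - 63*w (S(b, w) = -14 + 7*((-7 - 2)*w) = -14 + 7*(-9*w) = -14 - 63*w)
√(S(-236, 609) + 187870) = √((-14 - 63*609) + 187870) = √((-14 - 38367) + 187870) = √(-38381 + 187870) = √149489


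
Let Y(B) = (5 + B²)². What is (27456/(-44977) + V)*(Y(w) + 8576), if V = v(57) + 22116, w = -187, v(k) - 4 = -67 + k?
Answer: 1216356533962977528/44977 ≈ 2.7044e+13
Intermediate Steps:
v(k) = -63 + k (v(k) = 4 + (-67 + k) = -63 + k)
V = 22110 (V = (-63 + 57) + 22116 = -6 + 22116 = 22110)
(27456/(-44977) + V)*(Y(w) + 8576) = (27456/(-44977) + 22110)*((5 + (-187)²)² + 8576) = (27456*(-1/44977) + 22110)*((5 + 34969)² + 8576) = (-27456/44977 + 22110)*(34974² + 8576) = 994414014*(1223180676 + 8576)/44977 = (994414014/44977)*1223189252 = 1216356533962977528/44977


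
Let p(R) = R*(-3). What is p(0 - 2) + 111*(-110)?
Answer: -12204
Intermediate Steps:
p(R) = -3*R
p(0 - 2) + 111*(-110) = -3*(0 - 2) + 111*(-110) = -3*(-2) - 12210 = 6 - 12210 = -12204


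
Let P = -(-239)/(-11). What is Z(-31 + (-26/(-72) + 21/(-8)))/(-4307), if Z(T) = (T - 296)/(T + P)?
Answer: -260777/187582771 ≈ -0.0013902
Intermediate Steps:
P = -239/11 (P = -(-239)*(-1)/11 = -1*239/11 = -239/11 ≈ -21.727)
Z(T) = (-296 + T)/(-239/11 + T) (Z(T) = (T - 296)/(T - 239/11) = (-296 + T)/(-239/11 + T))
Z(-31 + (-26/(-72) + 21/(-8)))/(-4307) = (11*(-296 + (-31 + (-26/(-72) + 21/(-8))))/(-239 + 11*(-31 + (-26/(-72) + 21/(-8)))))/(-4307) = (11*(-296 + (-31 + (-26*(-1/72) + 21*(-⅛))))/(-239 + 11*(-31 + (-26*(-1/72) + 21*(-⅛)))))*(-1/4307) = (11*(-296 + (-31 + (13/36 - 21/8)))/(-239 + 11*(-31 + (13/36 - 21/8))))*(-1/4307) = (11*(-296 + (-31 - 163/72))/(-239 + 11*(-31 - 163/72)))*(-1/4307) = (11*(-296 - 2395/72)/(-239 + 11*(-2395/72)))*(-1/4307) = (11*(-23707/72)/(-239 - 26345/72))*(-1/4307) = (11*(-23707/72)/(-43553/72))*(-1/4307) = (11*(-72/43553)*(-23707/72))*(-1/4307) = (260777/43553)*(-1/4307) = -260777/187582771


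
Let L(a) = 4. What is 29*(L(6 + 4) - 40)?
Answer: -1044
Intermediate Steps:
29*(L(6 + 4) - 40) = 29*(4 - 40) = 29*(-36) = -1044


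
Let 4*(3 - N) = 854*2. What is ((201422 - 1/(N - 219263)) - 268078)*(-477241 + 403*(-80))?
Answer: 2486854316065917/73229 ≈ 3.3960e+10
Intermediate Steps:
N = -424 (N = 3 - 427*2/2 = 3 - ¼*1708 = 3 - 427 = -424)
((201422 - 1/(N - 219263)) - 268078)*(-477241 + 403*(-80)) = ((201422 - 1/(-424 - 219263)) - 268078)*(-477241 + 403*(-80)) = ((201422 - 1/(-219687)) - 268078)*(-477241 - 32240) = ((201422 - 1*(-1/219687)) - 268078)*(-509481) = ((201422 + 1/219687) - 268078)*(-509481) = (44249794915/219687 - 268078)*(-509481) = -14643456671/219687*(-509481) = 2486854316065917/73229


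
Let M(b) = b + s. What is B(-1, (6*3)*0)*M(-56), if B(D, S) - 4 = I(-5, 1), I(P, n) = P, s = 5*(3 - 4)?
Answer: 61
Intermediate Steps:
s = -5 (s = 5*(-1) = -5)
B(D, S) = -1 (B(D, S) = 4 - 5 = -1)
M(b) = -5 + b (M(b) = b - 5 = -5 + b)
B(-1, (6*3)*0)*M(-56) = -(-5 - 56) = -1*(-61) = 61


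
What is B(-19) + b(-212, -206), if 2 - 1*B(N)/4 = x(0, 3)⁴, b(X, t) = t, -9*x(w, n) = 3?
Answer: -16042/81 ≈ -198.05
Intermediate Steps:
x(w, n) = -⅓ (x(w, n) = -⅑*3 = -⅓)
B(N) = 644/81 (B(N) = 8 - 4*(-⅓)⁴ = 8 - 4*1/81 = 8 - 4/81 = 644/81)
B(-19) + b(-212, -206) = 644/81 - 206 = -16042/81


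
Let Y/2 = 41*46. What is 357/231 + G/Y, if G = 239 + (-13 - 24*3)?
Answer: 32909/20746 ≈ 1.5863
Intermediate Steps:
G = 154 (G = 239 + (-13 - 72) = 239 - 85 = 154)
Y = 3772 (Y = 2*(41*46) = 2*1886 = 3772)
357/231 + G/Y = 357/231 + 154/3772 = 357*(1/231) + 154*(1/3772) = 17/11 + 77/1886 = 32909/20746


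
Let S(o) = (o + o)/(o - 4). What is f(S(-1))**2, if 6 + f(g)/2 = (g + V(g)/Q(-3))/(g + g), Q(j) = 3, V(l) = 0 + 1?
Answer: 3721/36 ≈ 103.36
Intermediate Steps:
V(l) = 1
S(o) = 2*o/(-4 + o) (S(o) = (2*o)/(-4 + o) = 2*o/(-4 + o))
f(g) = -12 + (1/3 + g)/g (f(g) = -12 + 2*((g + 1/3)/(g + g)) = -12 + 2*((g + 1*(1/3))/((2*g))) = -12 + 2*((g + 1/3)*(1/(2*g))) = -12 + 2*((1/3 + g)*(1/(2*g))) = -12 + 2*((1/3 + g)/(2*g)) = -12 + (1/3 + g)/g)
f(S(-1))**2 = (-11 + 1/(3*((2*(-1)/(-4 - 1)))))**2 = (-11 + 1/(3*((2*(-1)/(-5)))))**2 = (-11 + 1/(3*((2*(-1)*(-1/5)))))**2 = (-11 + 1/(3*(2/5)))**2 = (-11 + (1/3)*(5/2))**2 = (-11 + 5/6)**2 = (-61/6)**2 = 3721/36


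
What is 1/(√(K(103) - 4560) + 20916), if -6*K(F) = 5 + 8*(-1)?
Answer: 41832/874967231 - I*√18238/874967231 ≈ 4.781e-5 - 1.5435e-7*I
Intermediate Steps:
K(F) = ½ (K(F) = -(5 + 8*(-1))/6 = -(5 - 8)/6 = -⅙*(-3) = ½)
1/(√(K(103) - 4560) + 20916) = 1/(√(½ - 4560) + 20916) = 1/(√(-9119/2) + 20916) = 1/(I*√18238/2 + 20916) = 1/(20916 + I*√18238/2)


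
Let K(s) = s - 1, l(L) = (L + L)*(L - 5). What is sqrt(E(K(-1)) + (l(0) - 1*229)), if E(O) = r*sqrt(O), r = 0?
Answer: I*sqrt(229) ≈ 15.133*I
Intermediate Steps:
l(L) = 2*L*(-5 + L) (l(L) = (2*L)*(-5 + L) = 2*L*(-5 + L))
K(s) = -1 + s
E(O) = 0 (E(O) = 0*sqrt(O) = 0)
sqrt(E(K(-1)) + (l(0) - 1*229)) = sqrt(0 + (2*0*(-5 + 0) - 1*229)) = sqrt(0 + (2*0*(-5) - 229)) = sqrt(0 + (0 - 229)) = sqrt(0 - 229) = sqrt(-229) = I*sqrt(229)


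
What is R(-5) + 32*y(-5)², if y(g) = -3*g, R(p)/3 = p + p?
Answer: 7170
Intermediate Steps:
R(p) = 6*p (R(p) = 3*(p + p) = 3*(2*p) = 6*p)
R(-5) + 32*y(-5)² = 6*(-5) + 32*(-3*(-5))² = -30 + 32*15² = -30 + 32*225 = -30 + 7200 = 7170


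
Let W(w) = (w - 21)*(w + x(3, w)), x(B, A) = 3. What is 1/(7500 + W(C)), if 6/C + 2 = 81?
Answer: 6241/46405821 ≈ 0.00013449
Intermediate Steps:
C = 6/79 (C = 6/(-2 + 81) = 6/79 ≈ 0.075949)
W(w) = (-21 + w)*(3 + w) (W(w) = (w - 21)*(w + 3) = (-21 + w)*(3 + w))
1/(7500 + W(C)) = 1/(7500 + (-63 + (6/79)² - 18*6/79)) = 1/(7500 + (-63 + 36/6241 - 108/79)) = 1/(7500 - 401679/6241) = 1/(46405821/6241) = 6241/46405821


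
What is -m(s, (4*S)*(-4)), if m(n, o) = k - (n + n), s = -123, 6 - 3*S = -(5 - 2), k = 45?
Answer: -291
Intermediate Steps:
S = 3 (S = 2 - (-1)*(5 - 2)/3 = 2 - (-1)*3/3 = 2 - ⅓*(-3) = 2 + 1 = 3)
m(n, o) = 45 - 2*n (m(n, o) = 45 - (n + n) = 45 - 2*n)
-m(s, (4*S)*(-4)) = -(45 - 2*(-123)) = -(45 + 246) = -1*291 = -291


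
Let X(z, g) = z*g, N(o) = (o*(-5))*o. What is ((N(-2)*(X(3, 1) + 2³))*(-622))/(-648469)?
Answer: -136840/648469 ≈ -0.21102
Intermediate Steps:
N(o) = -5*o² (N(o) = (-5*o)*o = -5*o²)
X(z, g) = g*z
((N(-2)*(X(3, 1) + 2³))*(-622))/(-648469) = (((-5*(-2)²)*(1*3 + 2³))*(-622))/(-648469) = (((-5*4)*(3 + 8))*(-622))*(-1/648469) = (-20*11*(-622))*(-1/648469) = -220*(-622)*(-1/648469) = 136840*(-1/648469) = -136840/648469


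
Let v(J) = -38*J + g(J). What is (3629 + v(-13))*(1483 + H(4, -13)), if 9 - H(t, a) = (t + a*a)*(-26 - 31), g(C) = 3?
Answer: 46842478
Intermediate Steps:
H(t, a) = 9 + 57*t + 57*a² (H(t, a) = 9 - (t + a*a)*(-26 - 31) = 9 - (t + a²)*(-57) = 9 - (-57*t - 57*a²) = 9 + (57*t + 57*a²) = 9 + 57*t + 57*a²)
v(J) = 3 - 38*J (v(J) = -38*J + 3 = 3 - 38*J)
(3629 + v(-13))*(1483 + H(4, -13)) = (3629 + (3 - 38*(-13)))*(1483 + (9 + 57*4 + 57*(-13)²)) = (3629 + (3 + 494))*(1483 + (9 + 228 + 57*169)) = (3629 + 497)*(1483 + (9 + 228 + 9633)) = 4126*(1483 + 9870) = 4126*11353 = 46842478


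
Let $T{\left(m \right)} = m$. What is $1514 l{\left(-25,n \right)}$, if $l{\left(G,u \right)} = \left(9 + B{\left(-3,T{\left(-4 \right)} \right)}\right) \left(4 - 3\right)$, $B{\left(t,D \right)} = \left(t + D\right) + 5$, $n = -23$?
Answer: $10598$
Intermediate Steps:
$B{\left(t,D \right)} = 5 + D + t$ ($B{\left(t,D \right)} = \left(D + t\right) + 5 = 5 + D + t$)
$l{\left(G,u \right)} = 7$ ($l{\left(G,u \right)} = \left(9 - 2\right) \left(4 - 3\right) = \left(9 - 2\right) 1 = 7 \cdot 1 = 7$)
$1514 l{\left(-25,n \right)} = 1514 \cdot 7 = 10598$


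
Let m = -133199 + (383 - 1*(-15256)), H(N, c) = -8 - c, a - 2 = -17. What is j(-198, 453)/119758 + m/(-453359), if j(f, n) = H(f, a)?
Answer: 14081923993/54293367122 ≈ 0.25937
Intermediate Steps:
a = -15 (a = 2 - 17 = -15)
j(f, n) = 7 (j(f, n) = -8 - 1*(-15) = -8 + 15 = 7)
m = -117560 (m = -133199 + (383 + 15256) = -133199 + 15639 = -117560)
j(-198, 453)/119758 + m/(-453359) = 7/119758 - 117560/(-453359) = 7*(1/119758) - 117560*(-1/453359) = 7/119758 + 117560/453359 = 14081923993/54293367122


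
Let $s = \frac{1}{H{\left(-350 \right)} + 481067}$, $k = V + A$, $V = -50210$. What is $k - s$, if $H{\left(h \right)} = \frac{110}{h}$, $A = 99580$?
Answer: $\frac{831259179545}{16837334} \approx 49370.0$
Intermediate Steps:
$k = 49370$ ($k = -50210 + 99580 = 49370$)
$s = \frac{35}{16837334}$ ($s = \frac{1}{\frac{110}{-350} + 481067} = \frac{1}{110 \left(- \frac{1}{350}\right) + 481067} = \frac{1}{- \frac{11}{35} + 481067} = \frac{1}{\frac{16837334}{35}} = \frac{35}{16837334} \approx 2.0787 \cdot 10^{-6}$)
$k - s = 49370 - \frac{35}{16837334} = \frac{831259179545}{16837334}$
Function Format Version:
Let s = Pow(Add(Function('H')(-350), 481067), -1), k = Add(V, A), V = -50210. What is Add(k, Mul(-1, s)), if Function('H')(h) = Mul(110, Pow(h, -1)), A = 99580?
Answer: Rational(831259179545, 16837334) ≈ 49370.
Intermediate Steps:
k = 49370 (k = Add(-50210, 99580) = 49370)
s = Rational(35, 16837334) (s = Pow(Add(Mul(110, Pow(-350, -1)), 481067), -1) = Pow(Add(Mul(110, Rational(-1, 350)), 481067), -1) = Pow(Add(Rational(-11, 35), 481067), -1) = Pow(Rational(16837334, 35), -1) = Rational(35, 16837334) ≈ 2.0787e-6)
Add(k, Mul(-1, s)) = Add(49370, Mul(-1, Rational(35, 16837334))) = Add(49370, Rational(-35, 16837334)) = Rational(831259179545, 16837334)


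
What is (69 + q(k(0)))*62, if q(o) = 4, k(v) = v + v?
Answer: 4526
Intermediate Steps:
k(v) = 2*v
(69 + q(k(0)))*62 = (69 + 4)*62 = 73*62 = 4526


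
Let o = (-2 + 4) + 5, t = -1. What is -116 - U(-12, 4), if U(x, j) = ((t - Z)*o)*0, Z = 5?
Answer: -116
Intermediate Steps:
o = 7 (o = 2 + 5 = 7)
U(x, j) = 0 (U(x, j) = ((-1 - 1*5)*7)*0 = ((-1 - 5)*7)*0 = -6*7*0 = -42*0 = 0)
-116 - U(-12, 4) = -116 - 1*0 = -116 + 0 = -116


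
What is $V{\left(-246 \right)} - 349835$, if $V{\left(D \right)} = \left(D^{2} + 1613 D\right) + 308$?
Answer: $-685809$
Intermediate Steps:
$V{\left(D \right)} = 308 + D^{2} + 1613 D$
$V{\left(-246 \right)} - 349835 = \left(308 + \left(-246\right)^{2} + 1613 \left(-246\right)\right) - 349835 = \left(308 + 60516 - 396798\right) - 349835 = -335974 - 349835 = -685809$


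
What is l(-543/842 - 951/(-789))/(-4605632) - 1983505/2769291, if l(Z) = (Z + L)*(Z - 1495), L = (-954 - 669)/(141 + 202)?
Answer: -21992480748496787650144175/30647114310131987933438208 ≈ -0.71760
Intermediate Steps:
L = -1623/343 ≈ -4.7318
l(Z) = (-1495 + Z)*(-1623/343 + Z) (l(Z) = (Z - 1623/343)*(Z - 1495) = (-1623/343 + Z)*(-1495 + Z) = (-1495 + Z)*(-1623/343 + Z))
l(-543/842 - 951/(-789))/(-4605632) - 1983505/2769291 = (2426385/343 + (-543/842 - 951/(-789))**2 - 514408*(-543/842 - 951/(-789))/343)/(-4605632) - 1983505/2769291 = (2426385/343 + (-543*1/842 - 951*(-1/789))**2 - 514408*(-543*1/842 - 951*(-1/789))/343)*(-1/4605632) - 1983505*1/2769291 = (2426385/343 + (-543/842 + 317/263)**2 - 514408*(-543/842 + 317/263)/343)*(-1/4605632) - 1983505/2769291 = (2426385/343 + (124105/221446)**2 - 514408/343*124105/221446)*(-1/4605632) - 1983505/2769291 = (2426385/343 + 15402051025/49038330916 - 31920302420/37977989)*(-1/4605632) - 1983505/2769291 = (104853906883721595/16820147504188)*(-1/4605632) - 1983505/2769291 = -104853906883721595/77467409590008386816 - 1983505/2769291 = -21992480748496787650144175/30647114310131987933438208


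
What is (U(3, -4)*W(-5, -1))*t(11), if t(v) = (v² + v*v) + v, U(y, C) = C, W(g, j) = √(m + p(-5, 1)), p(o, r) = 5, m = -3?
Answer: -1012*√2 ≈ -1431.2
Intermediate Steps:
W(g, j) = √2 (W(g, j) = √(-3 + 5) = √2)
t(v) = v + 2*v² (t(v) = (v² + v²) + v = 2*v² + v = v + 2*v²)
(U(3, -4)*W(-5, -1))*t(11) = (-4*√2)*(11*(1 + 2*11)) = (-4*√2)*(11*(1 + 22)) = (-4*√2)*(11*23) = -4*√2*253 = -1012*√2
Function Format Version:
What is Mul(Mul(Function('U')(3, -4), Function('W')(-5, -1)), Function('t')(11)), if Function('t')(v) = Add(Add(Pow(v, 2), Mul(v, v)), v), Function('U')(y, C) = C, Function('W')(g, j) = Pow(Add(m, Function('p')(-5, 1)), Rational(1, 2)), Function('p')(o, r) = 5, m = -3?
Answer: Mul(-1012, Pow(2, Rational(1, 2))) ≈ -1431.2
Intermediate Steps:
Function('W')(g, j) = Pow(2, Rational(1, 2)) (Function('W')(g, j) = Pow(Add(-3, 5), Rational(1, 2)) = Pow(2, Rational(1, 2)))
Function('t')(v) = Add(v, Mul(2, Pow(v, 2))) (Function('t')(v) = Add(Add(Pow(v, 2), Pow(v, 2)), v) = Add(Mul(2, Pow(v, 2)), v) = Add(v, Mul(2, Pow(v, 2))))
Mul(Mul(Function('U')(3, -4), Function('W')(-5, -1)), Function('t')(11)) = Mul(Mul(-4, Pow(2, Rational(1, 2))), Mul(11, Add(1, Mul(2, 11)))) = Mul(Mul(-4, Pow(2, Rational(1, 2))), Mul(11, Add(1, 22))) = Mul(Mul(-4, Pow(2, Rational(1, 2))), Mul(11, 23)) = Mul(Mul(-4, Pow(2, Rational(1, 2))), 253) = Mul(-1012, Pow(2, Rational(1, 2)))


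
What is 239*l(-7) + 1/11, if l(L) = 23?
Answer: 60468/11 ≈ 5497.1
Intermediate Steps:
239*l(-7) + 1/11 = 239*23 + 1/11 = 5497 + 1/11 = 60468/11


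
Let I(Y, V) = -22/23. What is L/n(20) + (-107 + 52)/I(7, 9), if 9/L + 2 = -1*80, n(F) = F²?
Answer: 1885991/32800 ≈ 57.500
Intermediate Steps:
I(Y, V) = -22/23 (I(Y, V) = -22*1/23 = -22/23)
L = -9/82 (L = 9/(-2 - 1*80) = 9/(-2 - 80) = 9/(-82) = 9*(-1/82) = -9/82 ≈ -0.10976)
L/n(20) + (-107 + 52)/I(7, 9) = -9/(82*(20²)) + (-107 + 52)/(-22/23) = -9/82/400 - 55*(-23/22) = -9/82*1/400 + 115/2 = -9/32800 + 115/2 = 1885991/32800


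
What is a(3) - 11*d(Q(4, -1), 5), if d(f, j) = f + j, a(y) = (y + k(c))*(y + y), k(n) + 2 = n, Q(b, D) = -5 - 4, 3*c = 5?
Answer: 60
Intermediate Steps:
c = 5/3 (c = (1/3)*5 = 5/3 ≈ 1.6667)
Q(b, D) = -9
k(n) = -2 + n
a(y) = 2*y*(-1/3 + y) (a(y) = (y + (-2 + 5/3))*(y + y) = (y - 1/3)*(2*y) = (-1/3 + y)*(2*y) = 2*y*(-1/3 + y))
a(3) - 11*d(Q(4, -1), 5) = (2/3)*3*(-1 + 3*3) - 11*(-9 + 5) = (2/3)*3*(-1 + 9) - 11*(-4) = (2/3)*3*8 + 44 = 16 + 44 = 60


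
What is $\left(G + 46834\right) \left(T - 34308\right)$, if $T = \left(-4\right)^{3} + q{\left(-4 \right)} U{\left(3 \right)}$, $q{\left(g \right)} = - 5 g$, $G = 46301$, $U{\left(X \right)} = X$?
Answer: $-3195648120$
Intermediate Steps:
$T = -4$ ($T = \left(-4\right)^{3} + \left(-5\right) \left(-4\right) 3 = -64 + 20 \cdot 3 = -64 + 60 = -4$)
$\left(G + 46834\right) \left(T - 34308\right) = \left(46301 + 46834\right) \left(-4 - 34308\right) = 93135 \left(-34312\right) = -3195648120$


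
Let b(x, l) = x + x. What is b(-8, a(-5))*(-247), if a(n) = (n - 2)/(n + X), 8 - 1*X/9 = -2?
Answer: 3952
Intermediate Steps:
X = 90 (X = 72 - 9*(-2) = 72 + 18 = 90)
a(n) = (-2 + n)/(90 + n) (a(n) = (n - 2)/(n + 90) = (-2 + n)/(90 + n))
b(x, l) = 2*x
b(-8, a(-5))*(-247) = (2*(-8))*(-247) = -16*(-247) = 3952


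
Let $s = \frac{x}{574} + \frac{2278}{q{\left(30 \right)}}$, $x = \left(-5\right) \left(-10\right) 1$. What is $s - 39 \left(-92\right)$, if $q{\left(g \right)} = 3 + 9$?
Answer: $\frac{6505579}{1722} \approx 3777.9$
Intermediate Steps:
$x = 50$ ($x = 50 \cdot 1 = 50$)
$q{\left(g \right)} = 12$
$s = \frac{327043}{1722}$ ($s = \frac{50}{574} + \frac{2278}{12} = 50 \cdot \frac{1}{574} + 2278 \cdot \frac{1}{12} = \frac{25}{287} + \frac{1139}{6} = \frac{327043}{1722} \approx 189.92$)
$s - 39 \left(-92\right) = \frac{327043}{1722} - 39 \left(-92\right) = \frac{327043}{1722} - -3588 = \frac{327043}{1722} + 3588 = \frac{6505579}{1722}$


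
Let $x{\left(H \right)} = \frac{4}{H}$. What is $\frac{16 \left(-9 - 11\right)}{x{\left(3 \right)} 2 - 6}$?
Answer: $96$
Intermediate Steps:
$\frac{16 \left(-9 - 11\right)}{x{\left(3 \right)} 2 - 6} = \frac{16 \left(-9 - 11\right)}{\frac{4}{3} \cdot 2 - 6} = \frac{16 \left(-20\right)}{4 \cdot \frac{1}{3} \cdot 2 - 6} = - \frac{320}{\frac{4}{3} \cdot 2 - 6} = - \frac{320}{\frac{8}{3} - 6} = - \frac{320}{- \frac{10}{3}} = \left(-320\right) \left(- \frac{3}{10}\right) = 96$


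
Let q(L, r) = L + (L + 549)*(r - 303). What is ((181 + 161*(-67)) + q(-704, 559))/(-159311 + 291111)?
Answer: -5099/13180 ≈ -0.38687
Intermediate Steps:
q(L, r) = L + (-303 + r)*(549 + L) (q(L, r) = L + (549 + L)*(-303 + r) = L + (-303 + r)*(549 + L))
((181 + 161*(-67)) + q(-704, 559))/(-159311 + 291111) = ((181 + 161*(-67)) + (-166347 - 302*(-704) + 549*559 - 704*559))/(-159311 + 291111) = ((181 - 10787) + (-166347 + 212608 + 306891 - 393536))/131800 = (-10606 - 40384)*(1/131800) = -50990*1/131800 = -5099/13180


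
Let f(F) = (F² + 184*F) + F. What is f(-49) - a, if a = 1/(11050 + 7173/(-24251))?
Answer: -1785727960579/267966377 ≈ -6664.0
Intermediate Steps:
f(F) = F² + 185*F
a = 24251/267966377 (a = 1/(11050 + 7173*(-1/24251)) = 1/(11050 - 7173/24251) = 1/(267966377/24251) = 24251/267966377 ≈ 9.0500e-5)
f(-49) - a = -49*(185 - 49) - 1*24251/267966377 = -49*136 - 24251/267966377 = -6664 - 24251/267966377 = -1785727960579/267966377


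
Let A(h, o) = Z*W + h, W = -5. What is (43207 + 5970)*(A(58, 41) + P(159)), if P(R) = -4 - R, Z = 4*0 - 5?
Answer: -3934160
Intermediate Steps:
Z = -5 (Z = 0 - 5 = -5)
A(h, o) = 25 + h (A(h, o) = -5*(-5) + h = 25 + h)
(43207 + 5970)*(A(58, 41) + P(159)) = (43207 + 5970)*((25 + 58) + (-4 - 1*159)) = 49177*(83 + (-4 - 159)) = 49177*(83 - 163) = 49177*(-80) = -3934160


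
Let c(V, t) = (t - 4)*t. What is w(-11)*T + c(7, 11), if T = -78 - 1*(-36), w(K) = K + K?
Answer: 1001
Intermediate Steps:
c(V, t) = t*(-4 + t) (c(V, t) = (-4 + t)*t = t*(-4 + t))
w(K) = 2*K
T = -42 (T = -78 + 36 = -42)
w(-11)*T + c(7, 11) = (2*(-11))*(-42) + 11*(-4 + 11) = -22*(-42) + 11*7 = 924 + 77 = 1001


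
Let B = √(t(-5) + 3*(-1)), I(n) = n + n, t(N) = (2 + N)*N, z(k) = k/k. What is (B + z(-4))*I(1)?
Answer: 2 + 4*√3 ≈ 8.9282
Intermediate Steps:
z(k) = 1
t(N) = N*(2 + N)
I(n) = 2*n
B = 2*√3 (B = √(-5*(2 - 5) + 3*(-1)) = √(-5*(-3) - 3) = √(15 - 3) = √12 = 2*√3 ≈ 3.4641)
(B + z(-4))*I(1) = (2*√3 + 1)*(2*1) = (1 + 2*√3)*2 = 2 + 4*√3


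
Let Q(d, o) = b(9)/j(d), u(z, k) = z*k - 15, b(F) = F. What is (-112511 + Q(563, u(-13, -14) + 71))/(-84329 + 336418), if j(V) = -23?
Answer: -2587762/5798047 ≈ -0.44632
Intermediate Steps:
u(z, k) = -15 + k*z (u(z, k) = k*z - 15 = -15 + k*z)
Q(d, o) = -9/23 (Q(d, o) = 9/(-23) = 9*(-1/23) = -9/23)
(-112511 + Q(563, u(-13, -14) + 71))/(-84329 + 336418) = (-112511 - 9/23)/(-84329 + 336418) = -2587762/23/252089 = -2587762/23*1/252089 = -2587762/5798047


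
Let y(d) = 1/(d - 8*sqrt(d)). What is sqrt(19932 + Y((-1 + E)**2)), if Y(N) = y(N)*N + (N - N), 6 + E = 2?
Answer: sqrt(179373)/3 ≈ 141.17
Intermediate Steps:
E = -4 (E = -6 + 2 = -4)
Y(N) = N/(N - 8*sqrt(N)) (Y(N) = N/(N - 8*sqrt(N)) + (N - N) = N/(N - 8*sqrt(N)) + 0 = N/(N - 8*sqrt(N)))
sqrt(19932 + Y((-1 + E)**2)) = sqrt(19932 + (-1 - 4)**2/((-1 - 4)**2 - 8*sqrt((-1 - 4)**2))) = sqrt(19932 + (-5)**2/((-5)**2 - 8*sqrt((-5)**2))) = sqrt(19932 + 25/(25 - 8*sqrt(25))) = sqrt(19932 + 25/(25 - 8*5)) = sqrt(19932 + 25/(25 - 40)) = sqrt(19932 + 25/(-15)) = sqrt(19932 + 25*(-1/15)) = sqrt(19932 - 5/3) = sqrt(59791/3) = sqrt(179373)/3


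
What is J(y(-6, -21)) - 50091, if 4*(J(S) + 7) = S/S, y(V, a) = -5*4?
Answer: -200391/4 ≈ -50098.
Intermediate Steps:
y(V, a) = -20
J(S) = -27/4 (J(S) = -7 + (S/S)/4 = -7 + (¼)*1 = -7 + ¼ = -27/4)
J(y(-6, -21)) - 50091 = -27/4 - 50091 = -200391/4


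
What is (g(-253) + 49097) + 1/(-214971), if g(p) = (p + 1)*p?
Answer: 24260122262/214971 ≈ 1.1285e+5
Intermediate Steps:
g(p) = p*(1 + p) (g(p) = (1 + p)*p = p*(1 + p))
(g(-253) + 49097) + 1/(-214971) = (-253*(1 - 253) + 49097) + 1/(-214971) = (-253*(-252) + 49097) - 1/214971 = (63756 + 49097) - 1/214971 = 112853 - 1/214971 = 24260122262/214971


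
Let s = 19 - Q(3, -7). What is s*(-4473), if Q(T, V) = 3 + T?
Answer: -58149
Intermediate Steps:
s = 13 (s = 19 - (3 + 3) = 19 - 1*6 = 19 - 6 = 13)
s*(-4473) = 13*(-4473) = -58149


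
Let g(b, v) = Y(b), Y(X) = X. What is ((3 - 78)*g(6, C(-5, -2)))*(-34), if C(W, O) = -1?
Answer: 15300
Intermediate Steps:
g(b, v) = b
((3 - 78)*g(6, C(-5, -2)))*(-34) = ((3 - 78)*6)*(-34) = -75*6*(-34) = -450*(-34) = 15300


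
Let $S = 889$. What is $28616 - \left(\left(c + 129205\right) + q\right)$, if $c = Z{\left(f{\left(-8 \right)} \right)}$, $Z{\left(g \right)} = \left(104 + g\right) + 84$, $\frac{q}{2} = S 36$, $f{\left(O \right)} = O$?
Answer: $-164777$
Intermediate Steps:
$q = 64008$ ($q = 2 \cdot 889 \cdot 36 = 2 \cdot 32004 = 64008$)
$Z{\left(g \right)} = 188 + g$
$c = 180$ ($c = 188 - 8 = 180$)
$28616 - \left(\left(c + 129205\right) + q\right) = 28616 - \left(\left(180 + 129205\right) + 64008\right) = 28616 - \left(129385 + 64008\right) = 28616 - 193393 = -164777$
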